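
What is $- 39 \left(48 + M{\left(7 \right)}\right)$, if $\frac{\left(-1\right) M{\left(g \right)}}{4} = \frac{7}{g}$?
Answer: $-1716$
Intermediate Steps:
$M{\left(g \right)} = - \frac{28}{g}$ ($M{\left(g \right)} = - 4 \frac{7}{g} = - \frac{28}{g}$)
$- 39 \left(48 + M{\left(7 \right)}\right) = - 39 \left(48 - \frac{28}{7}\right) = - 39 \left(48 - 4\right) = \left(-39\right) 44 = -1716$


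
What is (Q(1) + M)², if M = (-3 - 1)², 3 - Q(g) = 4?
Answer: 225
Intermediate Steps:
Q(g) = -1 (Q(g) = 3 - 1*4 = 3 - 4 = -1)
M = 16 (M = (-4)² = 16)
(Q(1) + M)² = (-1 + 16)² = 15² = 225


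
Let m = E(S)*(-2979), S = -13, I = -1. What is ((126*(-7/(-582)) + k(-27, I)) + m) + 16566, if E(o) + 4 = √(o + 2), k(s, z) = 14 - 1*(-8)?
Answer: 2765035/97 - 2979*I*√11 ≈ 28506.0 - 9880.2*I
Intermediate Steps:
k(s, z) = 22 (k(s, z) = 14 + 8 = 22)
E(o) = -4 + √(2 + o) (E(o) = -4 + √(o + 2) = -4 + √(2 + o))
m = 11916 - 2979*I*√11 (m = (-4 + √(2 - 13))*(-2979) = (-4 + √(-11))*(-2979) = (-4 + I*√11)*(-2979) = 11916 - 2979*I*√11 ≈ 11916.0 - 9880.2*I)
((126*(-7/(-582)) + k(-27, I)) + m) + 16566 = ((126*(-7/(-582)) + 22) + (11916 - 2979*I*√11)) + 16566 = ((126*(-7*(-1/582)) + 22) + (11916 - 2979*I*√11)) + 16566 = ((126*(7/582) + 22) + (11916 - 2979*I*√11)) + 16566 = ((147/97 + 22) + (11916 - 2979*I*√11)) + 16566 = (2281/97 + (11916 - 2979*I*√11)) + 16566 = (1158133/97 - 2979*I*√11) + 16566 = 2765035/97 - 2979*I*√11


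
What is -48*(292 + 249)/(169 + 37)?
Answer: -12984/103 ≈ -126.06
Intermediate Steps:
-48*(292 + 249)/(169 + 37) = -25968/206 = -48*541/206 = -12984/103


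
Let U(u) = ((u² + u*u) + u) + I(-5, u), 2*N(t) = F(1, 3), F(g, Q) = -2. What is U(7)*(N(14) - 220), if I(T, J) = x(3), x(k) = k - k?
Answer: -23205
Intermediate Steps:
x(k) = 0
N(t) = -1 (N(t) = (½)*(-2) = -1)
I(T, J) = 0
U(u) = u + 2*u² (U(u) = ((u² + u*u) + u) + 0 = ((u² + u²) + u) + 0 = (2*u² + u) + 0 = (u + 2*u²) + 0 = u + 2*u²)
U(7)*(N(14) - 220) = (7*(1 + 2*7))*(-1 - 220) = (7*(1 + 14))*(-221) = (7*15)*(-221) = 105*(-221) = -23205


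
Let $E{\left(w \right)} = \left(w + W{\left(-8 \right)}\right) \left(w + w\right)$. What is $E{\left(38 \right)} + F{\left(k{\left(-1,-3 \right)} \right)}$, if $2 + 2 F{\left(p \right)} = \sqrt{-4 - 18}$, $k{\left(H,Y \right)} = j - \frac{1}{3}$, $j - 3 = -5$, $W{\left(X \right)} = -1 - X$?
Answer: $3419 + \frac{i \sqrt{22}}{2} \approx 3419.0 + 2.3452 i$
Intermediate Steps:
$E{\left(w \right)} = 2 w \left(7 + w\right)$ ($E{\left(w \right)} = \left(w - -7\right) \left(w + w\right) = \left(w + \left(-1 + 8\right)\right) 2 w = \left(w + 7\right) 2 w = \left(7 + w\right) 2 w = 2 w \left(7 + w\right)$)
$j = -2$ ($j = 3 - 5 = -2$)
$k{\left(H,Y \right)} = - \frac{7}{3}$ ($k{\left(H,Y \right)} = -2 - \frac{1}{3} = - \frac{7}{3}$)
$F{\left(p \right)} = -1 + \frac{i \sqrt{22}}{2}$ ($F{\left(p \right)} = -1 + \frac{\sqrt{-4 - 18}}{2} = -1 + \frac{\sqrt{-22}}{2} = -1 + \frac{i \sqrt{22}}{2}$)
$E{\left(38 \right)} + F{\left(k{\left(-1,-3 \right)} \right)} = 2 \cdot 38 \left(7 + 38\right) - \left(1 - \frac{i \sqrt{22}}{2}\right) = 2 \cdot 38 \cdot 45 - \left(1 - \frac{i \sqrt{22}}{2}\right) = 3420 - \left(1 - \frac{i \sqrt{22}}{2}\right) = 3419 + \frac{i \sqrt{22}}{2}$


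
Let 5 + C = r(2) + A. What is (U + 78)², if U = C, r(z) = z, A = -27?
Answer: 2304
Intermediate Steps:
C = -30 (C = -5 + (2 - 27) = -5 - 25 = -30)
U = -30
(U + 78)² = (-30 + 78)² = 48² = 2304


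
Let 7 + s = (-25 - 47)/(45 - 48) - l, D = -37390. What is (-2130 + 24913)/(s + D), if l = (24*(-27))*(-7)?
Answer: -22783/41909 ≈ -0.54363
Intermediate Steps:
l = 4536 (l = -648*(-7) = 4536)
s = -4519 (s = -7 + ((-25 - 47)/(45 - 48) - 1*4536) = -7 + (-72/(-3) - 4536) = -7 + (-72*(-1/3) - 4536) = -7 + (24 - 4536) = -7 - 4512 = -4519)
(-2130 + 24913)/(s + D) = (-2130 + 24913)/(-4519 - 37390) = 22783/(-41909) = 22783*(-1/41909) = -22783/41909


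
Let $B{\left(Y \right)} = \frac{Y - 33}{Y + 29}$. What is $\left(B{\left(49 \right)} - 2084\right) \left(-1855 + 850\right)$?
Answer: $\frac{27224780}{13} \approx 2.0942 \cdot 10^{6}$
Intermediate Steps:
$B{\left(Y \right)} = \frac{-33 + Y}{29 + Y}$
$\left(B{\left(49 \right)} - 2084\right) \left(-1855 + 850\right) = \left(\frac{-33 + 49}{29 + 49} - 2084\right) \left(-1855 + 850\right) = \left(\frac{1}{78} \cdot 16 - 2084\right) \left(-1005\right) = \left(\frac{8}{39} - 2084\right) \left(-1005\right) = \left(- \frac{81268}{39}\right) \left(-1005\right) = \frac{27224780}{13}$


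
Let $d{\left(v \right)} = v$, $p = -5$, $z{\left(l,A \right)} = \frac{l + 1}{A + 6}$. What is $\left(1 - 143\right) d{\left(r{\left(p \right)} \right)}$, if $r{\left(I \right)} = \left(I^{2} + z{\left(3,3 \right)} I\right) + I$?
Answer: $- \frac{22720}{9} \approx -2524.4$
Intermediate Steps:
$z{\left(l,A \right)} = \frac{1 + l}{6 + A}$
$r{\left(I \right)} = I^{2} + \frac{13 I}{9}$ ($r{\left(I \right)} = \left(I^{2} + \frac{1 + 3}{6 + 3} I\right) + I = \left(I^{2} + \frac{1}{9} \cdot 4 I\right) + I = \left(I^{2} + \frac{4 I}{9}\right) + I = I^{2} + \frac{13 I}{9}$)
$\left(1 - 143\right) d{\left(r{\left(p \right)} \right)} = \left(1 - 143\right) \frac{1}{9} \left(-5\right) \left(13 + 9 \left(-5\right)\right) = - 142 \cdot \frac{1}{9} \left(-5\right) \left(13 - 45\right) = - 142 \cdot \frac{1}{9} \left(-5\right) \left(-32\right) = \left(-142\right) \frac{160}{9} = - \frac{22720}{9}$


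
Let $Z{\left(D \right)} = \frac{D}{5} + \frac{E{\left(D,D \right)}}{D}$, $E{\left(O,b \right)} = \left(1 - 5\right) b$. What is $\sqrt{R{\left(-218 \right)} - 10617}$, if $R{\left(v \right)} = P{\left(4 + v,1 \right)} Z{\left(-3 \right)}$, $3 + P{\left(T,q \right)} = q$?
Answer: $\frac{i \sqrt{265195}}{5} \approx 102.99 i$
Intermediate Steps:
$E{\left(O,b \right)} = - 4 b$
$P{\left(T,q \right)} = -3 + q$
$Z{\left(D \right)} = -4 + \frac{D}{5}$ ($Z{\left(D \right)} = \frac{D}{5} + \frac{\left(-4\right) D}{D} = D \frac{1}{5} - 4 = \frac{D}{5} - 4 = -4 + \frac{D}{5}$)
$R{\left(v \right)} = \frac{46}{5}$ ($R{\left(v \right)} = \left(-3 + 1\right) \left(-4 + \frac{1}{5} \left(-3\right)\right) = - 2 \left(-4 - \frac{3}{5}\right) = \left(-2\right) \left(- \frac{23}{5}\right) = \frac{46}{5}$)
$\sqrt{R{\left(-218 \right)} - 10617} = \sqrt{\frac{46}{5} - 10617} = \sqrt{- \frac{53039}{5}} = \frac{i \sqrt{265195}}{5}$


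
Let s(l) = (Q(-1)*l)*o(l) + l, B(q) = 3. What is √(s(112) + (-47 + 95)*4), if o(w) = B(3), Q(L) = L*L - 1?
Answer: 4*√19 ≈ 17.436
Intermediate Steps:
Q(L) = -1 + L² (Q(L) = L² - 1 = -1 + L²)
o(w) = 3
s(l) = l (s(l) = ((-1 + (-1)²)*l)*3 + l = ((-1 + 1)*l)*3 + l = (0*l)*3 + l = 0*3 + l = 0 + l = l)
√(s(112) + (-47 + 95)*4) = √(112 + (-47 + 95)*4) = √(112 + 48*4) = √(112 + 192) = √304 = 4*√19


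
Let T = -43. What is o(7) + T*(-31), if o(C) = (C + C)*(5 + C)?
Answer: 1501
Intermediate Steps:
o(C) = 2*C*(5 + C) (o(C) = (2*C)*(5 + C) = 2*C*(5 + C))
o(7) + T*(-31) = 2*7*(5 + 7) - 43*(-31) = 2*7*12 + 1333 = 168 + 1333 = 1501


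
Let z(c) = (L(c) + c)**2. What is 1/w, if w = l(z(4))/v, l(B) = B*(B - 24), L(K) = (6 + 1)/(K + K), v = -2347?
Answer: 9613312/22815 ≈ 421.36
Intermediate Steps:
L(K) = 7/(2*K) (L(K) = 7/((2*K)) = 7*(1/(2*K)) = 7/(2*K))
z(c) = (c + 7/(2*c))**2 (z(c) = (7/(2*c) + c)**2 = (c + 7/(2*c))**2)
l(B) = B*(-24 + B)
w = 22815/9613312 (w = ((4 + (7/2)/4)**2*(-24 + (4 + (7/2)/4)**2))/(-2347) = ((4 + (7/2)*(1/4))**2*(-24 + (4 + (7/2)*(1/4))**2))*(-1/2347) = ((4 + 7/8)**2*(-24 + (4 + 7/8)**2))*(-1/2347) = ((39/8)**2*(-24 + (39/8)**2))*(-1/2347) = (1521*(-24 + 1521/64)/64)*(-1/2347) = ((1521/64)*(-15/64))*(-1/2347) = -22815/4096*(-1/2347) = 22815/9613312 ≈ 0.0023733)
1/w = 1/(22815/9613312) = 9613312/22815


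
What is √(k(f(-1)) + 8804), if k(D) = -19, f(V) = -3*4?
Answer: √8785 ≈ 93.728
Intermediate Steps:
f(V) = -12
√(k(f(-1)) + 8804) = √(-19 + 8804) = √8785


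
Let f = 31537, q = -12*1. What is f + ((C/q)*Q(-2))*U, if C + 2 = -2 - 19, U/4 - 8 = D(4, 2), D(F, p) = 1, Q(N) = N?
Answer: 31399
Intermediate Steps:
q = -12
U = 36 (U = 32 + 4*1 = 32 + 4 = 36)
C = -23 (C = -2 + (-2 - 19) = -2 - 21 = -23)
f + ((C/q)*Q(-2))*U = 31537 + (-23/(-12)*(-2))*36 = 31537 + (-23*(-1/12)*(-2))*36 = 31537 + ((23/12)*(-2))*36 = 31537 - 23/6*36 = 31537 - 138 = 31399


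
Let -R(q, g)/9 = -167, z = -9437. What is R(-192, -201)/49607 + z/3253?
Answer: -463252000/161371571 ≈ -2.8707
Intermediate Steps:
R(q, g) = 1503 (R(q, g) = -9*(-167) = 1503)
R(-192, -201)/49607 + z/3253 = 1503/49607 - 9437/3253 = -463252000/161371571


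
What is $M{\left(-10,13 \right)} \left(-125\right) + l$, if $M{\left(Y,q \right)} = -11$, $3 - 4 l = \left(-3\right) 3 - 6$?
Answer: $\frac{2759}{2} \approx 1379.5$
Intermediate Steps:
$l = \frac{9}{2}$ ($l = \frac{3}{4} - \frac{\left(-3\right) 3 - 6}{4} = \frac{3}{4} - \frac{-9 - 6}{4} = \frac{3}{4} - - \frac{15}{4} = \frac{3}{4} + \frac{15}{4} = \frac{9}{2} \approx 4.5$)
$M{\left(-10,13 \right)} \left(-125\right) + l = \left(-11\right) \left(-125\right) + \frac{9}{2} = 1375 + \frac{9}{2} = \frac{2759}{2}$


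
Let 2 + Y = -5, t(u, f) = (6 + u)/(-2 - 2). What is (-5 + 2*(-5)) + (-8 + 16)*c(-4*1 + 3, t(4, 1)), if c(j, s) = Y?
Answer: -71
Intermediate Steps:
t(u, f) = -3/2 - u/4 (t(u, f) = (6 + u)/(-4) = (6 + u)*(-¼) = -3/2 - u/4)
Y = -7 (Y = -2 - 5 = -7)
c(j, s) = -7
(-5 + 2*(-5)) + (-8 + 16)*c(-4*1 + 3, t(4, 1)) = (-5 + 2*(-5)) + (-8 + 16)*(-7) = (-5 - 10) + 8*(-7) = -15 - 56 = -71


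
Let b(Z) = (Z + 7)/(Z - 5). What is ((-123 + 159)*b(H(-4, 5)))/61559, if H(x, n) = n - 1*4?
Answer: -72/61559 ≈ -0.0011696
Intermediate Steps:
H(x, n) = -4 + n (H(x, n) = n - 4 = -4 + n)
b(Z) = (7 + Z)/(-5 + Z)
((-123 + 159)*b(H(-4, 5)))/61559 = ((-123 + 159)*((7 + (-4 + 5))/(-5 + (-4 + 5))))/61559 = (36*((7 + 1)/(-5 + 1)))*(1/61559) = (36*(8/(-4)))*(1/61559) = (36*(-1/4*8))*(1/61559) = (36*(-2))*(1/61559) = -72*1/61559 = -72/61559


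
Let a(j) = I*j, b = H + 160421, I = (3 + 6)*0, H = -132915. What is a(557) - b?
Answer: -27506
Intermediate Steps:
I = 0 (I = 9*0 = 0)
b = 27506 (b = -132915 + 160421 = 27506)
a(j) = 0 (a(j) = 0*j = 0)
a(557) - b = 0 - 1*27506 = 0 - 27506 = -27506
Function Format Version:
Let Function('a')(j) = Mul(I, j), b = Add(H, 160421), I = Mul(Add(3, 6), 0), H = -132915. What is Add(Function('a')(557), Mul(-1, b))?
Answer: -27506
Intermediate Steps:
I = 0 (I = Mul(9, 0) = 0)
b = 27506 (b = Add(-132915, 160421) = 27506)
Function('a')(j) = 0 (Function('a')(j) = Mul(0, j) = 0)
Add(Function('a')(557), Mul(-1, b)) = Add(0, Mul(-1, 27506)) = Add(0, -27506) = -27506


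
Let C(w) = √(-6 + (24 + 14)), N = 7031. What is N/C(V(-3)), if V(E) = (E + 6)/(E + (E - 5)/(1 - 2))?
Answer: 7031*√2/8 ≈ 1242.9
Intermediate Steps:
V(E) = 6/5 + E/5 (V(E) = (6 + E)/(E + (-5 + E)/(-1)) = (6 + E)/(E + (-5 + E)*(-1)) = (6 + E)/(E + (5 - E)) = (6 + E)/5 = (6 + E)*(⅕) = 6/5 + E/5)
C(w) = 4*√2 (C(w) = √(-6 + 38) = √32 = 4*√2)
N/C(V(-3)) = 7031/((4*√2)) = 7031*(√2/8) = 7031*√2/8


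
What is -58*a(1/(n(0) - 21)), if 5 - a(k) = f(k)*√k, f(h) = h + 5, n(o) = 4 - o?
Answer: -290 + 4872*I*√17/289 ≈ -290.0 + 69.508*I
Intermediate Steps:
f(h) = 5 + h
a(k) = 5 - √k*(5 + k) (a(k) = 5 - (5 + k)*√k = 5 - √k*(5 + k))
-58*a(1/(n(0) - 21)) = -58*(5 - √(1/((4 - 1*0) - 21))*(5 + 1/((4 - 1*0) - 21))) = -58*(5 - √(1/((4 + 0) - 21))*(5 + 1/((4 + 0) - 21))) = -58*(5 - √(1/(4 - 21))*(5 + 1/(4 - 21))) = -58*(5 - √(1/(-17))*(5 + 1/(-17))) = -58*(5 - √(-1/17)*(5 - 1/17)) = -58*(5 - 1*I*√17/17*84/17) = -58*(5 - 84*I*√17/289) = -290 + 4872*I*√17/289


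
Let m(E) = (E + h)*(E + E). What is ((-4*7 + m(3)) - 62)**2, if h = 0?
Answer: 5184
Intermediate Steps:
m(E) = 2*E**2 (m(E) = (E + 0)*(E + E) = E*(2*E) = 2*E**2)
((-4*7 + m(3)) - 62)**2 = ((-4*7 + 2*3**2) - 62)**2 = ((-28 + 2*9) - 62)**2 = ((-28 + 18) - 62)**2 = (-10 - 62)**2 = (-72)**2 = 5184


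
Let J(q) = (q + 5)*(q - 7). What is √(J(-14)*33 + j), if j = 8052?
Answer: √14289 ≈ 119.54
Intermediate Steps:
J(q) = (-7 + q)*(5 + q) (J(q) = (5 + q)*(-7 + q) = (-7 + q)*(5 + q))
√(J(-14)*33 + j) = √((-35 + (-14)² - 2*(-14))*33 + 8052) = √((-35 + 196 + 28)*33 + 8052) = √(189*33 + 8052) = √(6237 + 8052) = √14289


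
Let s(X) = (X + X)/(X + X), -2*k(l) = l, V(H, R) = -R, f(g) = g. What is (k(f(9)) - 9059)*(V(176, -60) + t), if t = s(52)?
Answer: -1105747/2 ≈ -5.5287e+5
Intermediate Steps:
k(l) = -l/2
s(X) = 1 (s(X) = (2*X)/((2*X)) = (2*X)*(1/(2*X)) = 1)
t = 1
(k(f(9)) - 9059)*(V(176, -60) + t) = (-½*9 - 9059)*(-1*(-60) + 1) = (-9/2 - 9059)*(60 + 1) = -18127/2*61 = -1105747/2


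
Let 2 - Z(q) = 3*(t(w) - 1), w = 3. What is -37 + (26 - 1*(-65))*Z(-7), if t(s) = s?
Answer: -401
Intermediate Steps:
Z(q) = -4 (Z(q) = 2 - 3*(3 - 1) = 2 - 3*2 = 2 - 1*6 = 2 - 6 = -4)
-37 + (26 - 1*(-65))*Z(-7) = -37 + (26 - 1*(-65))*(-4) = -37 + (26 + 65)*(-4) = -37 + 91*(-4) = -37 - 364 = -401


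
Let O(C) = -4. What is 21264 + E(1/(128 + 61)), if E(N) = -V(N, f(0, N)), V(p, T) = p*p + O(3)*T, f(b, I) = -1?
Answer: 759428459/35721 ≈ 21260.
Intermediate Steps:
V(p, T) = p**2 - 4*T (V(p, T) = p*p - 4*T = p**2 - 4*T)
E(N) = -4 - N**2 (E(N) = -(N**2 - 4*(-1)) = -(N**2 + 4) = -(4 + N**2) = -4 - N**2)
21264 + E(1/(128 + 61)) = 21264 + (-4 - (1/(128 + 61))**2) = 21264 + (-4 - (1/189)**2) = 21264 + (-4 - 1*1/35721) = 21264 + (-4 - 1/35721) = 21264 - 142885/35721 = 759428459/35721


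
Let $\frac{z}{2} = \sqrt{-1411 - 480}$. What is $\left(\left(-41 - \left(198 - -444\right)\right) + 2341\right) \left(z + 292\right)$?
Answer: $484136 + 3316 i \sqrt{1891} \approx 4.8414 \cdot 10^{5} + 1.442 \cdot 10^{5} i$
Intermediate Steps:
$z = 2 i \sqrt{1891}$ ($z = 2 \sqrt{-1411 - 480} = 2 \sqrt{-1891} = 2 i \sqrt{1891} \approx 86.971 i$)
$\left(\left(-41 - \left(198 - -444\right)\right) + 2341\right) \left(z + 292\right) = \left(\left(-41 - \left(198 - -444\right)\right) + 2341\right) \left(2 i \sqrt{1891} + 292\right) = \left(\left(-41 - \left(198 + 444\right)\right) + 2341\right) \left(292 + 2 i \sqrt{1891}\right) = \left(\left(-41 - 642\right) + 2341\right) \left(292 + 2 i \sqrt{1891}\right) = \left(-683 + 2341\right) \left(292 + 2 i \sqrt{1891}\right) = 1658 \left(292 + 2 i \sqrt{1891}\right) = 484136 + 3316 i \sqrt{1891}$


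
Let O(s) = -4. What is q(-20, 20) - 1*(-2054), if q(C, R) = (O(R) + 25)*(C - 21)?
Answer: 1193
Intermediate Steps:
q(C, R) = -441 + 21*C (q(C, R) = (-4 + 25)*(C - 21) = 21*(-21 + C) = -441 + 21*C)
q(-20, 20) - 1*(-2054) = (-441 + 21*(-20)) - 1*(-2054) = (-441 - 420) + 2054 = -861 + 2054 = 1193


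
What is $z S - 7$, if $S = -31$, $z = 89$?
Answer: $-2766$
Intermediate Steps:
$z S - 7 = 89 \left(-31\right) - 7 = -2759 - 7 = -2766$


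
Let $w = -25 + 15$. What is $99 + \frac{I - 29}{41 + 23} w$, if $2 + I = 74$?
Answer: $\frac{2953}{32} \approx 92.281$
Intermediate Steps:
$I = 72$ ($I = -2 + 74 = 72$)
$w = -10$
$99 + \frac{I - 29}{41 + 23} w = 99 + \frac{72 - 29}{41 + 23} \left(-10\right) = 99 + \frac{43}{64} \left(-10\right) = 99 - \frac{215}{32} = \frac{2953}{32}$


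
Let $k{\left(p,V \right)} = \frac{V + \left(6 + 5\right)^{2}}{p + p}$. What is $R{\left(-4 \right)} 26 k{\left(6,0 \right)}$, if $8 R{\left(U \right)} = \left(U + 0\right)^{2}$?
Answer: $\frac{1573}{3} \approx 524.33$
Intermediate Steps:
$R{\left(U \right)} = \frac{U^{2}}{8}$ ($R{\left(U \right)} = \frac{\left(U + 0\right)^{2}}{8} = \frac{U^{2}}{8}$)
$k{\left(p,V \right)} = \frac{121 + V}{2 p}$ ($k{\left(p,V \right)} = \frac{V + 11^{2}}{2 p} = \left(V + 121\right) \frac{1}{2 p} = \left(121 + V\right) \frac{1}{2 p} = \frac{121 + V}{2 p}$)
$R{\left(-4 \right)} 26 k{\left(6,0 \right)} = \frac{\left(-4\right)^{2}}{8} \cdot 26 \frac{121 + 0}{2 \cdot 6} = \frac{1}{8} \cdot 16 \cdot 26 \cdot \frac{1}{2} \cdot \frac{1}{6} \cdot 121 = 2 \cdot 26 \cdot \frac{121}{12} = 52 \cdot \frac{121}{12} = \frac{1573}{3}$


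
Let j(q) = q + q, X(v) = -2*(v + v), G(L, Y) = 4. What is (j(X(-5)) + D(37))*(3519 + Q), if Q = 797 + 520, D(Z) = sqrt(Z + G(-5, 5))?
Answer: 193440 + 4836*sqrt(41) ≈ 2.2441e+5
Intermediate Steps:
X(v) = -4*v
D(Z) = sqrt(4 + Z) (D(Z) = sqrt(Z + 4) = sqrt(4 + Z))
j(q) = 2*q
Q = 1317
(j(X(-5)) + D(37))*(3519 + Q) = (2*(-4*(-5)) + sqrt(4 + 37))*(3519 + 1317) = (2*20 + sqrt(41))*4836 = (40 + sqrt(41))*4836 = 193440 + 4836*sqrt(41)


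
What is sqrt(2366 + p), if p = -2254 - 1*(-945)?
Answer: sqrt(1057) ≈ 32.512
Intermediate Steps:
p = -1309 (p = -2254 + 945 = -1309)
sqrt(2366 + p) = sqrt(2366 - 1309) = sqrt(1057)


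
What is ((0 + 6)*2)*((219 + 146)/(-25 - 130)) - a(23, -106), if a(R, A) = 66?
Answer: -2922/31 ≈ -94.258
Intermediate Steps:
((0 + 6)*2)*((219 + 146)/(-25 - 130)) - a(23, -106) = ((0 + 6)*2)*((219 + 146)/(-25 - 130)) - 1*66 = (6*2)*(365/(-155)) - 66 = 12*(365*(-1/155)) - 66 = 12*(-73/31) - 66 = -876/31 - 66 = -2922/31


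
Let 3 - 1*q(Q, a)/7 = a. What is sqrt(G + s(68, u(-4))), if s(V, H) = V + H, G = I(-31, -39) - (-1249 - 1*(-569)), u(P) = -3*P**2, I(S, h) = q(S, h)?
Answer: sqrt(994) ≈ 31.528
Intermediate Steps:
q(Q, a) = 21 - 7*a
I(S, h) = 21 - 7*h
G = 974 (G = (21 - 7*(-39)) - (-1249 - 1*(-569)) = (21 + 273) - (-1249 + 569) = 294 - 1*(-680) = 294 + 680 = 974)
s(V, H) = H + V
sqrt(G + s(68, u(-4))) = sqrt(974 + (-3*(-4)**2 + 68)) = sqrt(974 + (-3*16 + 68)) = sqrt(974 + (-48 + 68)) = sqrt(974 + 20) = sqrt(994)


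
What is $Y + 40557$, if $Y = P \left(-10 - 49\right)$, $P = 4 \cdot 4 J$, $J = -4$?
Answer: $44333$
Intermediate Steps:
$P = -64$ ($P = 4 \cdot 4 \left(-4\right) = 16 \left(-4\right) = -64$)
$Y = 3776$ ($Y = - 64 \left(-10 - 49\right) = \left(-64\right) \left(-59\right) = 3776$)
$Y + 40557 = 3776 + 40557 = 44333$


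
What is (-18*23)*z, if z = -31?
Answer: 12834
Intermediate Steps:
(-18*23)*z = -18*23*(-31) = -414*(-31) = 12834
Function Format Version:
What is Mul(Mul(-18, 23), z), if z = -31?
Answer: 12834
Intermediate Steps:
Mul(Mul(-18, 23), z) = Mul(Mul(-18, 23), -31) = Mul(-414, -31) = 12834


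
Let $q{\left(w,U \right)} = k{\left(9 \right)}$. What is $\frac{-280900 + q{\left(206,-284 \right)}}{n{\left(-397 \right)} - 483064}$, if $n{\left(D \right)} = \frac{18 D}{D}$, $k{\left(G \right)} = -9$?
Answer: $\frac{280909}{483046} \approx 0.58154$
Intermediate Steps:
$q{\left(w,U \right)} = -9$
$n{\left(D \right)} = 18$
$\frac{-280900 + q{\left(206,-284 \right)}}{n{\left(-397 \right)} - 483064} = \frac{-280900 - 9}{18 - 483064} = - \frac{280909}{-483046} = \left(-280909\right) \left(- \frac{1}{483046}\right) = \frac{280909}{483046}$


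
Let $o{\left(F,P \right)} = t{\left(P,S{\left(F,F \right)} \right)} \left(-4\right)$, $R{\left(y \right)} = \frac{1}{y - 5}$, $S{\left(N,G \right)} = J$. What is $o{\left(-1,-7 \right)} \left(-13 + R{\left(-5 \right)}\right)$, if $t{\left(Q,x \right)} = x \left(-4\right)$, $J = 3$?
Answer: $- \frac{3144}{5} \approx -628.8$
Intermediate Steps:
$S{\left(N,G \right)} = 3$
$t{\left(Q,x \right)} = - 4 x$
$R{\left(y \right)} = \frac{1}{-5 + y}$
$o{\left(F,P \right)} = 48$ ($o{\left(F,P \right)} = \left(-4\right) 3 \left(-4\right) = \left(-12\right) \left(-4\right) = 48$)
$o{\left(-1,-7 \right)} \left(-13 + R{\left(-5 \right)}\right) = 48 \left(-13 + \frac{1}{-5 - 5}\right) = 48 \left(-13 + \frac{1}{-10}\right) = 48 \left(-13 - \frac{1}{10}\right) = 48 \left(- \frac{131}{10}\right) = - \frac{3144}{5}$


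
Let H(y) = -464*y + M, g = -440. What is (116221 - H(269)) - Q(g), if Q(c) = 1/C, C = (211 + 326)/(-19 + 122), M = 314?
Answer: 129268148/537 ≈ 2.4072e+5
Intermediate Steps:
H(y) = 314 - 464*y (H(y) = -464*y + 314 = 314 - 464*y)
C = 537/103 ≈ 5.2136
Q(c) = 103/537 (Q(c) = 1/(537/103) = 103/537)
(116221 - H(269)) - Q(g) = (116221 - (314 - 464*269)) - 1*103/537 = (116221 - (314 - 124816)) - 103/537 = (116221 - 1*(-124502)) - 103/537 = (116221 + 124502) - 103/537 = 240723 - 103/537 = 129268148/537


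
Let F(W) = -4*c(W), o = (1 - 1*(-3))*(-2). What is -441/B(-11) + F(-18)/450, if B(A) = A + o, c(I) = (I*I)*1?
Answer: 9657/475 ≈ 20.331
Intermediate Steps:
c(I) = I² (c(I) = I²*1 = I²)
o = -8 (o = (1 + 3)*(-2) = 4*(-2) = -8)
F(W) = -4*W²
B(A) = -8 + A (B(A) = A - 8 = -8 + A)
-441/B(-11) + F(-18)/450 = -441/(-8 - 11) - 4*(-18)²/450 = -441/(-19) - 4*324*(1/450) = -441*(-1/19) - 1296*1/450 = 441/19 - 72/25 = 9657/475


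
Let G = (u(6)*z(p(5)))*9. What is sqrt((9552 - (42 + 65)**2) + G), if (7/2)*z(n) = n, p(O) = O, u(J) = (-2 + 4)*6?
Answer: I*sqrt(85393)/7 ≈ 41.746*I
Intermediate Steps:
u(J) = 12 (u(J) = 2*6 = 12)
z(n) = 2*n/7
G = 1080/7 (G = (12*((2/7)*5))*9 = (12*(10/7))*9 = (120/7)*9 = 1080/7 ≈ 154.29)
sqrt((9552 - (42 + 65)**2) + G) = sqrt((9552 - (42 + 65)**2) + 1080/7) = sqrt((9552 - 1*107**2) + 1080/7) = sqrt((9552 - 1*11449) + 1080/7) = sqrt((9552 - 11449) + 1080/7) = sqrt(-1897 + 1080/7) = sqrt(-12199/7) = I*sqrt(85393)/7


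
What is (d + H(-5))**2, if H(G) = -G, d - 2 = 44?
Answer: 2601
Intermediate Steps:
d = 46 (d = 2 + 44 = 46)
(d + H(-5))**2 = (46 - 1*(-5))**2 = (46 + 5)**2 = 51**2 = 2601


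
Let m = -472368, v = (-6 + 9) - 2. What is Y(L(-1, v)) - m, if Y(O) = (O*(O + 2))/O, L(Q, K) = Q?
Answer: 472369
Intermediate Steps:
v = 1 (v = 3 - 2 = 1)
Y(O) = 2 + O (Y(O) = (O*(2 + O))/O = 2 + O)
Y(L(-1, v)) - m = (2 - 1) - 1*(-472368) = 1 + 472368 = 472369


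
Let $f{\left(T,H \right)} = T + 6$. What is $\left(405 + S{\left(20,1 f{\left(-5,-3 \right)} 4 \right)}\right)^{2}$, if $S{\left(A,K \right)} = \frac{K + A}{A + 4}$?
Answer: $164836$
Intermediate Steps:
$f{\left(T,H \right)} = 6 + T$
$S{\left(A,K \right)} = \frac{A + K}{4 + A}$
$\left(405 + S{\left(20,1 f{\left(-5,-3 \right)} 4 \right)}\right)^{2} = \left(405 + \frac{20 + 1 \left(6 - 5\right) 4}{4 + 20}\right)^{2} = \left(405 + \frac{20 + 1 \cdot 1 \cdot 4}{24}\right)^{2} = \left(405 + \frac{20 + 1 \cdot 4}{24}\right)^{2} = \left(405 + \frac{20 + 4}{24}\right)^{2} = \left(405 + \frac{1}{24} \cdot 24\right)^{2} = \left(405 + 1\right)^{2} = 406^{2} = 164836$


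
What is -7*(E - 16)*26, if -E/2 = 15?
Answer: 8372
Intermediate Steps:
E = -30 (E = -2*15 = -30)
-7*(E - 16)*26 = -7*(-30 - 16)*26 = -7*(-46)*26 = 322*26 = 8372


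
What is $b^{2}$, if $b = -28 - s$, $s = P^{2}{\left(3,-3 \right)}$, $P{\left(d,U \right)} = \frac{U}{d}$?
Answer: $841$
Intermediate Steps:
$s = 1$ ($s = \left(- \frac{3}{3}\right)^{2} = \left(\left(-3\right) \frac{1}{3}\right)^{2} = \left(-1\right)^{2} = 1$)
$b = -29$ ($b = -28 - 1 = -29$)
$b^{2} = \left(-29\right)^{2} = 841$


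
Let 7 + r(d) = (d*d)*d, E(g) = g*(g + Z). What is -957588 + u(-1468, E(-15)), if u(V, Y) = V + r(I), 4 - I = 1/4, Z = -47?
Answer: -61376657/64 ≈ -9.5901e+5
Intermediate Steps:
E(g) = g*(-47 + g) (E(g) = g*(g - 47) = g*(-47 + g))
I = 15/4 (I = 4 - 1/4 = 4 - 1*¼ = 4 - ¼ = 15/4 ≈ 3.7500)
r(d) = -7 + d³ (r(d) = -7 + (d*d)*d = -7 + d²*d = -7 + d³)
u(V, Y) = 2927/64 + V (u(V, Y) = V + (-7 + (15/4)³) = V + (-7 + 3375/64) = V + 2927/64 = 2927/64 + V)
-957588 + u(-1468, E(-15)) = -957588 + (2927/64 - 1468) = -957588 - 91025/64 = -61376657/64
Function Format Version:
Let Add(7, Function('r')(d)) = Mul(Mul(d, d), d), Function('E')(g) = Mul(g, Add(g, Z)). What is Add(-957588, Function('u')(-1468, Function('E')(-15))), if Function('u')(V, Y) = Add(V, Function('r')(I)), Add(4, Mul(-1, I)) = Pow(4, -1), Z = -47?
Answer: Rational(-61376657, 64) ≈ -9.5901e+5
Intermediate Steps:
Function('E')(g) = Mul(g, Add(-47, g)) (Function('E')(g) = Mul(g, Add(g, -47)) = Mul(g, Add(-47, g)))
I = Rational(15, 4) (I = Add(4, Mul(-1, Pow(4, -1))) = Add(4, Mul(-1, Rational(1, 4))) = Add(4, Rational(-1, 4)) = Rational(15, 4) ≈ 3.7500)
Function('r')(d) = Add(-7, Pow(d, 3)) (Function('r')(d) = Add(-7, Mul(Mul(d, d), d)) = Add(-7, Mul(Pow(d, 2), d)) = Add(-7, Pow(d, 3)))
Function('u')(V, Y) = Add(Rational(2927, 64), V) (Function('u')(V, Y) = Add(V, Add(-7, Pow(Rational(15, 4), 3))) = Add(V, Add(-7, Rational(3375, 64))) = Add(V, Rational(2927, 64)) = Add(Rational(2927, 64), V))
Add(-957588, Function('u')(-1468, Function('E')(-15))) = Add(-957588, Add(Rational(2927, 64), -1468)) = Add(-957588, Rational(-91025, 64)) = Rational(-61376657, 64)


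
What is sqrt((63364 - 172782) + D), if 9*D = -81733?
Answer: I*sqrt(1066495)/3 ≈ 344.24*I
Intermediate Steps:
D = -81733/9 (D = (1/9)*(-81733) = -81733/9 ≈ -9081.4)
sqrt((63364 - 172782) + D) = sqrt((63364 - 172782) - 81733/9) = sqrt(-109418 - 81733/9) = sqrt(-1066495/9) = I*sqrt(1066495)/3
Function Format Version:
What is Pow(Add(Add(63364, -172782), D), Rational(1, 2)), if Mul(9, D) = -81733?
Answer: Mul(Rational(1, 3), I, Pow(1066495, Rational(1, 2))) ≈ Mul(344.24, I)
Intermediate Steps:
D = Rational(-81733, 9) (D = Mul(Rational(1, 9), -81733) = Rational(-81733, 9) ≈ -9081.4)
Pow(Add(Add(63364, -172782), D), Rational(1, 2)) = Pow(Add(Add(63364, -172782), Rational(-81733, 9)), Rational(1, 2)) = Pow(Add(-109418, Rational(-81733, 9)), Rational(1, 2)) = Pow(Rational(-1066495, 9), Rational(1, 2)) = Mul(Rational(1, 3), I, Pow(1066495, Rational(1, 2)))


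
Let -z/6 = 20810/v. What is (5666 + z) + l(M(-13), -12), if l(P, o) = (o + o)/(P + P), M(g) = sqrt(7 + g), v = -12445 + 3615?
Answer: 5015564/883 + 2*I*sqrt(6) ≈ 5680.1 + 4.899*I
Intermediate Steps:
v = -8830
l(P, o) = o/P (l(P, o) = (2*o)/((2*P)) = (2*o)*(1/(2*P)) = o/P)
z = 12486/883 (z = -124860/(-8830) = -124860*(-1)/8830 = -6*(-2081/883) = 12486/883 ≈ 14.140)
(5666 + z) + l(M(-13), -12) = (5666 + 12486/883) - 12/sqrt(7 - 13) = 5015564/883 - 12*(-I*sqrt(6)/6) = 5015564/883 - (-2)*I*sqrt(6) = 5015564/883 + 2*I*sqrt(6)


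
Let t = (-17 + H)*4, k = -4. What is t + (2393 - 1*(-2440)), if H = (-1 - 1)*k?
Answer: 4797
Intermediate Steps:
H = 8 (H = (-1 - 1)*(-4) = -2*(-4) = 8)
t = -36 (t = (-17 + 8)*4 = -9*4 = -36)
t + (2393 - 1*(-2440)) = -36 + (2393 - 1*(-2440)) = -36 + (2393 + 2440) = -36 + 4833 = 4797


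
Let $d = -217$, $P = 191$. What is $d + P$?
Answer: $-26$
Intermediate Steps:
$d + P = -217 + 191 = -26$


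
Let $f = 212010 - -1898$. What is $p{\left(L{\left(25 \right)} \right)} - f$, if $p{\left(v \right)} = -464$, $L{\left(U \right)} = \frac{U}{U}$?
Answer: $-214372$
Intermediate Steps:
$L{\left(U \right)} = 1$
$f = 213908$ ($f = 212010 + 1898 = 213908$)
$p{\left(L{\left(25 \right)} \right)} - f = -464 - 213908 = -214372$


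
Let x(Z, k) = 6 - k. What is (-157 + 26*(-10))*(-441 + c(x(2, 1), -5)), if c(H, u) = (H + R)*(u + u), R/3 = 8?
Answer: 304827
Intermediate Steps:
R = 24 (R = 3*8 = 24)
c(H, u) = 2*u*(24 + H) (c(H, u) = (H + 24)*(u + u) = (24 + H)*(2*u) = 2*u*(24 + H))
(-157 + 26*(-10))*(-441 + c(x(2, 1), -5)) = (-157 + 26*(-10))*(-441 + 2*(-5)*(24 + (6 - 1*1))) = (-157 - 260)*(-441 + 2*(-5)*(24 + (6 - 1))) = -417*(-441 + 2*(-5)*(24 + 5)) = -417*(-441 + 2*(-5)*29) = -417*(-441 - 290) = -417*(-731) = 304827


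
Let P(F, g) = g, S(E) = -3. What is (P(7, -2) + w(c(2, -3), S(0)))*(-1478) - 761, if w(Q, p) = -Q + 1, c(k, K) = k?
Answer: 3673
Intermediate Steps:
w(Q, p) = 1 - Q
(P(7, -2) + w(c(2, -3), S(0)))*(-1478) - 761 = (-2 + (1 - 1*2))*(-1478) - 761 = (-2 + (1 - 2))*(-1478) - 761 = (-2 - 1)*(-1478) - 761 = -3*(-1478) - 761 = 4434 - 761 = 3673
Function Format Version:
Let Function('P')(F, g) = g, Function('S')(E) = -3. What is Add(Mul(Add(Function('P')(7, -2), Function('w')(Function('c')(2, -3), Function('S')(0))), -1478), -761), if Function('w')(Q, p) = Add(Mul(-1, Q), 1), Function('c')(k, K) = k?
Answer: 3673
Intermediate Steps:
Function('w')(Q, p) = Add(1, Mul(-1, Q))
Add(Mul(Add(Function('P')(7, -2), Function('w')(Function('c')(2, -3), Function('S')(0))), -1478), -761) = Add(Mul(Add(-2, Add(1, Mul(-1, 2))), -1478), -761) = Add(Mul(Add(-2, Add(1, -2)), -1478), -761) = Add(Mul(Add(-2, -1), -1478), -761) = Add(Mul(-3, -1478), -761) = Add(4434, -761) = 3673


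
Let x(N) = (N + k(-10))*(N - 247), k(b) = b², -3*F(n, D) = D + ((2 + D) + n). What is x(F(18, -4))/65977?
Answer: -24096/65977 ≈ -0.36522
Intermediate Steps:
F(n, D) = -⅔ - 2*D/3 - n/3 (F(n, D) = -(D + ((2 + D) + n))/3 = -(D + (2 + D + n))/3 = -(2 + n + 2*D)/3 = -⅔ - 2*D/3 - n/3)
x(N) = (-247 + N)*(100 + N) (x(N) = (N + (-10)²)*(N - 247) = (N + 100)*(-247 + N) = (100 + N)*(-247 + N) = (-247 + N)*(100 + N))
x(F(18, -4))/65977 = (-24700 + (-⅔ - ⅔*(-4) - ⅓*18)² - 147*(-⅔ - ⅔*(-4) - ⅓*18))/65977 = (-24700 + (-⅔ + 8/3 - 6)² - 147*(-⅔ + 8/3 - 6))*(1/65977) = (-24700 + (-4)² - 147*(-4))*(1/65977) = (-24700 + 16 + 588)*(1/65977) = -24096*1/65977 = -24096/65977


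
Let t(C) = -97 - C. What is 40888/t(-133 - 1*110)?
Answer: 20444/73 ≈ 280.05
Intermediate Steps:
40888/t(-133 - 1*110) = 40888/(-97 - (-133 - 1*110)) = 40888/(-97 - (-133 - 110)) = 40888/(-97 - 1*(-243)) = 40888/(-97 + 243) = 40888/146 = 40888*(1/146) = 20444/73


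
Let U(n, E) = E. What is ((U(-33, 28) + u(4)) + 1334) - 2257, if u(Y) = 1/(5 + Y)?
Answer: -8054/9 ≈ -894.89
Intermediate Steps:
((U(-33, 28) + u(4)) + 1334) - 2257 = ((28 + 1/(5 + 4)) + 1334) - 2257 = ((28 + 1/9) + 1334) - 2257 = ((28 + ⅑) + 1334) - 2257 = (253/9 + 1334) - 2257 = 12259/9 - 2257 = -8054/9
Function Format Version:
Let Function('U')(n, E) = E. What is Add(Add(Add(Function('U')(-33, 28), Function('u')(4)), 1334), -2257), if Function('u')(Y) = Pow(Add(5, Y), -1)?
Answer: Rational(-8054, 9) ≈ -894.89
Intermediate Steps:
Add(Add(Add(Function('U')(-33, 28), Function('u')(4)), 1334), -2257) = Add(Add(Add(28, Pow(Add(5, 4), -1)), 1334), -2257) = Add(Add(Add(28, Pow(9, -1)), 1334), -2257) = Add(Add(Add(28, Rational(1, 9)), 1334), -2257) = Add(Add(Rational(253, 9), 1334), -2257) = Add(Rational(12259, 9), -2257) = Rational(-8054, 9)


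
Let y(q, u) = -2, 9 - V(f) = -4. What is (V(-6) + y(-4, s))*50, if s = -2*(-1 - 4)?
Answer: 550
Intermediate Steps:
V(f) = 13 (V(f) = 9 - 1*(-4) = 9 + 4 = 13)
s = 10 (s = -2*(-5) = 10)
(V(-6) + y(-4, s))*50 = (13 - 2)*50 = 11*50 = 550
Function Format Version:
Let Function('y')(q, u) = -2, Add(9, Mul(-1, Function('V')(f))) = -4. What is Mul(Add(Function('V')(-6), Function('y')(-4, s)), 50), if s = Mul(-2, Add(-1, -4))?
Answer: 550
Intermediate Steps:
Function('V')(f) = 13 (Function('V')(f) = Add(9, Mul(-1, -4)) = Add(9, 4) = 13)
s = 10 (s = Mul(-2, -5) = 10)
Mul(Add(Function('V')(-6), Function('y')(-4, s)), 50) = Mul(Add(13, -2), 50) = Mul(11, 50) = 550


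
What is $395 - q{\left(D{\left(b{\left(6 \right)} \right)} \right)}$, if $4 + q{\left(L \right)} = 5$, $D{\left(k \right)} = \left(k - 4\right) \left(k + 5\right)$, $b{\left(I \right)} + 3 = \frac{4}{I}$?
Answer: $394$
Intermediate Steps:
$b{\left(I \right)} = -3 + \frac{4}{I}$
$D{\left(k \right)} = \left(-4 + k\right) \left(5 + k\right)$
$q{\left(L \right)} = 1$ ($q{\left(L \right)} = -4 + 5 = 1$)
$395 - q{\left(D{\left(b{\left(6 \right)} \right)} \right)} = 395 - 1 = 394$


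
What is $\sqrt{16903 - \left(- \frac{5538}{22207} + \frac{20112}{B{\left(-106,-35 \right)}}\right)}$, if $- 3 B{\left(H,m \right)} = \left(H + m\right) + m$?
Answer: $\frac{2 \sqrt{247045418844301}}{244277} \approx 128.69$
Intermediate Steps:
$B{\left(H,m \right)} = - \frac{2 m}{3} - \frac{H}{3}$ ($B{\left(H,m \right)} = - \frac{\left(H + m\right) + m}{3} = - \frac{H + 2 m}{3} = - \frac{2 m}{3} - \frac{H}{3}$)
$\sqrt{16903 - \left(- \frac{5538}{22207} + \frac{20112}{B{\left(-106,-35 \right)}}\right)} = \sqrt{16903 - \left(- \frac{5538}{22207} + \frac{20112}{\left(- \frac{2}{3}\right) \left(-35\right) - - \frac{106}{3}}\right)} = \sqrt{16903 - \left(- \frac{5538}{22207} + \frac{20112}{\frac{70}{3} + \frac{106}{3}}\right)} = \sqrt{16903 + \left(- \frac{20112}{\frac{176}{3}} + \frac{5538}{22207}\right)} = \sqrt{16903 + \left(\left(-20112\right) \frac{3}{176} + \frac{5538}{22207}\right)} = \sqrt{16903 + \left(- \frac{3771}{11} + \frac{5538}{22207}\right)} = \sqrt{16903 - \frac{83681679}{244277}} = \sqrt{\frac{4045332452}{244277}} = \frac{2 \sqrt{247045418844301}}{244277}$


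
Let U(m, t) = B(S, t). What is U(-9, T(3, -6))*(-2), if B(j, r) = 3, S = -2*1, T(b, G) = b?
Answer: -6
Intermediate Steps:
S = -2
U(m, t) = 3
U(-9, T(3, -6))*(-2) = 3*(-2) = -6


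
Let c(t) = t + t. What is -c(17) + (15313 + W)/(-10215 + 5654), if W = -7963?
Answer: -162424/4561 ≈ -35.612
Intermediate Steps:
c(t) = 2*t
-c(17) + (15313 + W)/(-10215 + 5654) = -2*17 + (15313 - 7963)/(-10215 + 5654) = -1*34 + 7350/(-4561) = -34 + 7350*(-1/4561) = -34 - 7350/4561 = -162424/4561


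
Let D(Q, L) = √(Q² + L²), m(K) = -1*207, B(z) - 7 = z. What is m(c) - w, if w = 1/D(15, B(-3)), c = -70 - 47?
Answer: -207 - √241/241 ≈ -207.06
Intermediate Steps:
c = -117
B(z) = 7 + z
m(K) = -207
D(Q, L) = √(L² + Q²)
w = √241/241 (w = 1/(√((7 - 3)² + 15²)) = 1/(√(4² + 225)) = 1/(√(16 + 225)) = 1/(√241) = √241/241 ≈ 0.064416)
m(c) - w = -207 - √241/241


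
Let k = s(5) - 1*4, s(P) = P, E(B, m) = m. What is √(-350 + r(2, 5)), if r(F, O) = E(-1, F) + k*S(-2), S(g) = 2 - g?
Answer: 2*I*√86 ≈ 18.547*I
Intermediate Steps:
k = 1 (k = 5 - 1*4 = 5 - 4 = 1)
r(F, O) = 4 + F (r(F, O) = F + 1*(2 - 1*(-2)) = F + 1*(2 + 2) = F + 1*4 = F + 4 = 4 + F)
√(-350 + r(2, 5)) = √(-350 + (4 + 2)) = √(-350 + 6) = √(-344) = 2*I*√86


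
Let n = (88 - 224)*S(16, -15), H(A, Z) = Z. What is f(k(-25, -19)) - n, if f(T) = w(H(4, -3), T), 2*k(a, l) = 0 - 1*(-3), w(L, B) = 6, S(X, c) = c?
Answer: -2034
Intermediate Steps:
k(a, l) = 3/2 (k(a, l) = (0 - 1*(-3))/2 = (0 + 3)/2 = (½)*3 = 3/2)
f(T) = 6
n = 2040 (n = (88 - 224)*(-15) = -136*(-15) = 2040)
f(k(-25, -19)) - n = 6 - 1*2040 = 6 - 2040 = -2034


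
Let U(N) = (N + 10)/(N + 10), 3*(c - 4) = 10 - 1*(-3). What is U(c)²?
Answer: 1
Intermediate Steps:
c = 25/3 (c = 4 + (10 - 1*(-3))/3 = 4 + (10 + 3)/3 = 4 + (⅓)*13 = 4 + 13/3 = 25/3 ≈ 8.3333)
U(N) = 1 (U(N) = (10 + N)/(10 + N) = 1)
U(c)² = 1² = 1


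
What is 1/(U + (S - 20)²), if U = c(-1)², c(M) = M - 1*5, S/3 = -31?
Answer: 1/12805 ≈ 7.8095e-5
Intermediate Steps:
S = -93 (S = 3*(-31) = -93)
c(M) = -5 + M (c(M) = M - 5 = -5 + M)
U = 36 (U = (-5 - 1)² = (-6)² = 36)
1/(U + (S - 20)²) = 1/(36 + (-93 - 20)²) = 1/(36 + (-113)²) = 1/(36 + 12769) = 1/12805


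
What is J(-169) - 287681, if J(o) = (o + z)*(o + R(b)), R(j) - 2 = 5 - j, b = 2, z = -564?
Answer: -167469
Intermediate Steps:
R(j) = 7 - j (R(j) = 2 + (5 - j) = 7 - j)
J(o) = (-564 + o)*(5 + o) (J(o) = (o - 564)*(o + (7 - 1*2)) = (-564 + o)*(o + (7 - 2)) = (-564 + o)*(o + 5) = (-564 + o)*(5 + o))
J(-169) - 287681 = (-2820 + (-169)² - 559*(-169)) - 287681 = (-2820 + 28561 + 94471) - 287681 = 120212 - 287681 = -167469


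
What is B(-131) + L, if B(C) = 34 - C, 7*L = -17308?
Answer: -16153/7 ≈ -2307.6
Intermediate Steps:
L = -17308/7 (L = (⅐)*(-17308) = -17308/7 ≈ -2472.6)
B(-131) + L = (34 - 1*(-131)) - 17308/7 = (34 + 131) - 17308/7 = 165 - 17308/7 = -16153/7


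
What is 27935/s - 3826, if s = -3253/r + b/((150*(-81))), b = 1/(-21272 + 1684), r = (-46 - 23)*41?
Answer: 5282054139593882/258065045143 ≈ 20468.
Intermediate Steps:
r = -2829 (r = -69*41 = -2829)
b = -1/19588 (b = 1/(-19588) = -1/19588 ≈ -5.1052e-5)
s = 258065045143/224428530600 (s = -3253/(-2829) - 1/(19588*(150*(-81))) = -3253*(-1/2829) - 1/19588/(-12150) = 3253/2829 - 1/19588*(-1/12150) = 3253/2829 + 1/237994200 = 258065045143/224428530600 ≈ 1.1499)
27935/s - 3826 = 27935/(258065045143/224428530600) - 3826 = 27935*(224428530600/258065045143) - 3826 = 6269411002311000/258065045143 - 3826 = 5282054139593882/258065045143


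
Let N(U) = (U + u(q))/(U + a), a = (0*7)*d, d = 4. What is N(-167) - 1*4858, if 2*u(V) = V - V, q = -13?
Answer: -4857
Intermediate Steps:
u(V) = 0 (u(V) = (V - V)/2 = (½)*0 = 0)
a = 0 (a = (0*7)*4 = 0*4 = 0)
N(U) = 1 (N(U) = (U + 0)/(U + 0) = U/U = 1)
N(-167) - 1*4858 = 1 - 1*4858 = 1 - 4858 = -4857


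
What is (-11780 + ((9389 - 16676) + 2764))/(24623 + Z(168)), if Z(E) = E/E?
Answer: -16303/24624 ≈ -0.66208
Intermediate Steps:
Z(E) = 1
(-11780 + ((9389 - 16676) + 2764))/(24623 + Z(168)) = (-11780 + ((9389 - 16676) + 2764))/(24623 + 1) = (-11780 + (-7287 + 2764))/24624 = (-11780 - 4523)*(1/24624) = -16303*1/24624 = -16303/24624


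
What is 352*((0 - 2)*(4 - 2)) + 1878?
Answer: 470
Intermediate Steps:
352*((0 - 2)*(4 - 2)) + 1878 = 352*(-2*2) + 1878 = 352*(-4) + 1878 = -1408 + 1878 = 470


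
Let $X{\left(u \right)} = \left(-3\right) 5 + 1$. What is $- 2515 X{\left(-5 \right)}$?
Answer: $35210$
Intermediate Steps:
$X{\left(u \right)} = -14$ ($X{\left(u \right)} = -15 + 1 = -14$)
$- 2515 X{\left(-5 \right)} = \left(-2515\right) \left(-14\right) = 35210$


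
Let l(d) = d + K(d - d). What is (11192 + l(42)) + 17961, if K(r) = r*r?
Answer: 29195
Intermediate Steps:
K(r) = r²
l(d) = d (l(d) = d + (d - d)² = d + 0² = d + 0 = d)
(11192 + l(42)) + 17961 = (11192 + 42) + 17961 = 11234 + 17961 = 29195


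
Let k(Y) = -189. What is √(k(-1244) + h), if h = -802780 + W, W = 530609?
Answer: 2*I*√68090 ≈ 521.88*I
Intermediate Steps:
h = -272171 (h = -802780 + 530609 = -272171)
√(k(-1244) + h) = √(-189 - 272171) = √(-272360) = 2*I*√68090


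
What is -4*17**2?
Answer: -1156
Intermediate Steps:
-4*17**2 = -4*289 = -1156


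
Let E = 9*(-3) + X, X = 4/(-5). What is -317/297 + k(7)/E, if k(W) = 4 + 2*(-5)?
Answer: -35153/41283 ≈ -0.85151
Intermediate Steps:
X = -⅘ (X = 4*(-⅕) = -⅘ ≈ -0.80000)
k(W) = -6 (k(W) = 4 - 10 = -6)
E = -139/5 (E = 9*(-3) - ⅘ = -27 - ⅘ = -139/5 ≈ -27.800)
-317/297 + k(7)/E = -317/297 - 6/(-139/5) = -317*1/297 - 6*(-5/139) = -317/297 + 30/139 = -35153/41283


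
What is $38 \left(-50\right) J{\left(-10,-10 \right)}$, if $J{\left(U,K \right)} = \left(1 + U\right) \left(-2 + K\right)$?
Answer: $-205200$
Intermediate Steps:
$38 \left(-50\right) J{\left(-10,-10 \right)} = 38 \left(-50\right) \left(-2 - 10 - -20 - -100\right) = - 1900 \left(-2 - 10 + 20 + 100\right) = \left(-1900\right) 108 = -205200$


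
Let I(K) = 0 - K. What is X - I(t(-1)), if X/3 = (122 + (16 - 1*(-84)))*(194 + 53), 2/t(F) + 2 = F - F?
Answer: 164501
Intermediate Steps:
t(F) = -1 (t(F) = 2/(-2 + (F - F)) = 2/(-2 + 0) = 2/(-2) = 2*(-½) = -1)
I(K) = -K
X = 164502 (X = 3*((122 + (16 - 1*(-84)))*(194 + 53)) = 3*((122 + (16 + 84))*247) = 3*((122 + 100)*247) = 3*(222*247) = 3*54834 = 164502)
X - I(t(-1)) = 164502 - (-1)*(-1) = 164502 - 1*1 = 164502 - 1 = 164501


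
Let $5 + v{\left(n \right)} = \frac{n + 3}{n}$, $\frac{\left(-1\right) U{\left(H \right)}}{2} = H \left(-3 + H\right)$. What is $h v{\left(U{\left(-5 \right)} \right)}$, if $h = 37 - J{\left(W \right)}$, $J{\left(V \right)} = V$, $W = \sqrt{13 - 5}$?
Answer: $- \frac{11951}{80} + \frac{323 \sqrt{2}}{40} \approx -137.97$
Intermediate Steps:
$W = 2 \sqrt{2}$ ($W = \sqrt{8} = 2 \sqrt{2} \approx 2.8284$)
$U{\left(H \right)} = - 2 H \left(-3 + H\right)$
$v{\left(n \right)} = -5 + \frac{3 + n}{n}$ ($v{\left(n \right)} = -5 + \frac{n + 3}{n} = -5 + \frac{3 + n}{n}$)
$h = 37 - 2 \sqrt{2} \approx 34.172$
$h v{\left(U{\left(-5 \right)} \right)} = \left(37 - 2 \sqrt{2}\right) \left(-4 + \frac{3}{2 \left(-5\right) \left(3 - -5\right)}\right) = \left(37 - 2 \sqrt{2}\right) \left(-4 + \frac{3}{2 \left(-5\right) \left(3 + 5\right)}\right) = \left(37 - 2 \sqrt{2}\right) \left(-4 + \frac{3}{2 \left(-5\right) 8}\right) = \left(37 - 2 \sqrt{2}\right) \left(-4 + \frac{3}{-80}\right) = \left(37 - 2 \sqrt{2}\right) \left(-4 + 3 \left(- \frac{1}{80}\right)\right) = \left(37 - 2 \sqrt{2}\right) \left(-4 - \frac{3}{80}\right) = \left(37 - 2 \sqrt{2}\right) \left(- \frac{323}{80}\right) = - \frac{11951}{80} + \frac{323 \sqrt{2}}{40}$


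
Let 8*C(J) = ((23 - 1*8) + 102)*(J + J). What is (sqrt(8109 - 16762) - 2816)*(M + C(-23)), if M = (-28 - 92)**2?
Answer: -38655936 + 54909*I*sqrt(8653)/4 ≈ -3.8656e+7 + 1.2769e+6*I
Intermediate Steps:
M = 14400 (M = (-120)**2 = 14400)
C(J) = 117*J/4 (C(J) = (((23 - 1*8) + 102)*(J + J))/8 = (((23 - 8) + 102)*(2*J))/8 = ((15 + 102)*(2*J))/8 = (117*(2*J))/8 = (234*J)/8 = 117*J/4)
(sqrt(8109 - 16762) - 2816)*(M + C(-23)) = (sqrt(8109 - 16762) - 2816)*(14400 + (117/4)*(-23)) = (sqrt(-8653) - 2816)*(14400 - 2691/4) = (I*sqrt(8653) - 2816)*(54909/4) = (-2816 + I*sqrt(8653))*(54909/4) = -38655936 + 54909*I*sqrt(8653)/4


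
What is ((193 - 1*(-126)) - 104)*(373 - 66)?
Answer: 66005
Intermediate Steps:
((193 - 1*(-126)) - 104)*(373 - 66) = ((193 + 126) - 104)*307 = (319 - 104)*307 = 215*307 = 66005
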